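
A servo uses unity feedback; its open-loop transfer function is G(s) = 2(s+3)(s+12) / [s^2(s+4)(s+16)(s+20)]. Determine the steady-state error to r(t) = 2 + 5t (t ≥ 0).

0

G(s) has two factors of s in the denominator, so the system is type 2. Treating each term separately:
  • 2: tracked with zero error.
  • 5t: tracked with zero error.
Total e_ss = 0.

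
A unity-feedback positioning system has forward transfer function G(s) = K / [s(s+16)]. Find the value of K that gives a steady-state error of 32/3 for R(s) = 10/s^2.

One free integrator in G(s): this is a type 1 system.
K_v = lim_{s→0} s·G(s) = K / (16) = 0.0625·K.
e_ss = 10/K_v = 32/3 ⇒ K_v = 0.9375 ⇒ K = 0.9375/0.0625 = 15.

15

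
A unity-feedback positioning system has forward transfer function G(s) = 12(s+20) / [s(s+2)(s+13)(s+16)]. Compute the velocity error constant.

15/26

The open loop has one pole at the origin → type 1 system.
K_v = lim_{s→0} s·G(s) = 12·20 / (2·13·16) = 15/26.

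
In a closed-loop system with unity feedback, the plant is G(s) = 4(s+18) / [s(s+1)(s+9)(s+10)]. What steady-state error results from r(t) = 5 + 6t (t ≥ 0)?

7.5

One free integrator in G(s): this is a type 1 system. Treating each term separately:
  • 5: tracked with zero error.
  • 6t: e_ss = 6/K_v with K_v=0.8 → 7.5.
Total e_ss = 7.5.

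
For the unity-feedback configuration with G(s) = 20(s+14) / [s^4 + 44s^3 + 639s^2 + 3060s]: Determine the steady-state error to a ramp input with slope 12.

918/7

The denominator has no term below 3060s — 1 pole at s=0, type 1.
K_v = lim_{s→0} s·G(s) = 20·14 / 3060 = 14/153.
e_ss = 12/K_v = 12/(14/153) = 918/7.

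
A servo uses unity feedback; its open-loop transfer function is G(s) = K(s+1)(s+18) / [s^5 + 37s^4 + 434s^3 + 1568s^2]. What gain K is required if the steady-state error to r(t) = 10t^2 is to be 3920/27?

12

Factoring s^2 from the denominator leaves a polynomial with constant term 1568, so the system is type 2.
K_a = lim_{s→0} s^2·G(s) = K·1·18 / 1568 = (9/784)·K.
e_ss = 20/K_a = 3920/27 ⇒ K_a = 27/196 ⇒ K = (27/196)/(9/784) = 12.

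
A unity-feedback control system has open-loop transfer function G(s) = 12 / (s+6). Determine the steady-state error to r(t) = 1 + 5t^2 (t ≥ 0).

infinity

No free integrators in G(s): this is a type 0 system. Treating each term separately:
  • 1: e_ss = 1/(1+K_p) with K_p=2 → 1/3.
  • 5t^2: a type-0 system cannot track it, e_ss → ∞.
The unbounded component dominates.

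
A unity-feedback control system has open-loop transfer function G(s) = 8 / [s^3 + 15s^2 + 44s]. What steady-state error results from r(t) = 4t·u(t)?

22

Factoring s from the denominator leaves a polynomial with constant term 44, so the system is type 1.
K_v = lim_{s→0} s·G(s) = 8 / 44 = 2/11.
e_ss = 4/K_v = 4/(2/11) = 22.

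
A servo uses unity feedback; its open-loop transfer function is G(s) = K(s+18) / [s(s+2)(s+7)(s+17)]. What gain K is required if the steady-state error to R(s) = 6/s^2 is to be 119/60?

One free integrator in G(s): this is a type 1 system.
K_v = lim_{s→0} s·G(s) = K·18 / (2·7·17) = (9/119)·K.
e_ss = 6/K_v = 119/60 ⇒ K_v = 360/119 ⇒ K = (360/119)/(9/119) = 40.

40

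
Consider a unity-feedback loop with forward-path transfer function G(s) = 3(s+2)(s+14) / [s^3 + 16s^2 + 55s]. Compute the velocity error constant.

84/55

Factoring s from the denominator leaves a polynomial with constant term 55, so the system is type 1.
K_v = lim_{s→0} s·G(s) = 3·2·14 / 55 = 84/55.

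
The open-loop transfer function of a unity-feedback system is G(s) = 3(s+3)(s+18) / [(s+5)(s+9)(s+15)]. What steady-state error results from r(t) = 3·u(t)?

No free integrators in G(s): this is a type 0 system.
K_p = lim_{s→0} G(s) = 3·3·18 / (5·9·15) = 0.24.
e_ss = 3/(1 + K_p) = 3/1.24 = 75/31.

75/31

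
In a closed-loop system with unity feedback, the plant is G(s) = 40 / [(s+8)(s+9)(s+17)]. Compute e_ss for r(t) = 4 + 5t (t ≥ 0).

infinity

G(s) has no factors of s in the denominator, so the system is type 0. Taking each input component in turn:
  • 4: e_ss = 4/(1+K_p) with K_p=5/153 → 306/79.
  • 5t: a type-0 system cannot track it, e_ss → ∞.
The unbounded component dominates.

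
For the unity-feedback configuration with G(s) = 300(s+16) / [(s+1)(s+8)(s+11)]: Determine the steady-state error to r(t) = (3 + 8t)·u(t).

infinity

The open loop has no poles at the origin → type 0 system. By superposition:
  • 3: e_ss = 3/(1+K_p) with K_p=600/11 → 33/611.
  • 8t: a type-0 system cannot track it, e_ss → ∞.
The unbounded component dominates.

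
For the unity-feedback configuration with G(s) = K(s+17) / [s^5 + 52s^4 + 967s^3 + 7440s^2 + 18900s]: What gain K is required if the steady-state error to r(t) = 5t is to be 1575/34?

120

The denominator has no term below 18900s — 1 pole at s=0, type 1.
K_v = lim_{s→0} s·G(s) = K·17 / 18900 = (17/18900)·K.
e_ss = 5/K_v = 1575/34 ⇒ K_v = 34/315 ⇒ K = (34/315)/(17/18900) = 120.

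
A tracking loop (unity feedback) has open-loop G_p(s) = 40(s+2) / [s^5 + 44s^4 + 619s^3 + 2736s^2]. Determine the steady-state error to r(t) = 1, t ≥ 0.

The denominator has no term below 2736s^2 — 2 poles at s=0, type 2.
A type-2 system has K_p = ∞, so it tracks a step input with zero steady-state error.

0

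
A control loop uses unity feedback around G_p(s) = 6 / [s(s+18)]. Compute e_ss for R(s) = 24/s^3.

infinity

The open loop has one pole at the origin → type 1 system.
For a type-1 system K_a = 0, so e_ss to a parabolic input is unbounded.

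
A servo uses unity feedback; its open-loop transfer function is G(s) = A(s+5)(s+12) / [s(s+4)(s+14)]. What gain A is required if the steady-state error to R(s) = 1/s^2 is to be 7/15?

The open loop has one pole at the origin → type 1 system.
K_v = lim_{s→0} s·G(s) = A·5·12 / (4·14) = (15/14)·A.
e_ss = 1/K_v = 7/15 ⇒ K_v = 15/7 ⇒ A = (15/7)/(15/14) = 2.

2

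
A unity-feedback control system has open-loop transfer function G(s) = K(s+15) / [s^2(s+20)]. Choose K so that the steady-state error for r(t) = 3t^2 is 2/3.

12

G(s) has two factors of s in the denominator, so the system is type 2.
K_a = lim_{s→0} s^2·G(s) = K·15 / (20) = 0.75·K.
e_ss = 6/K_a = 2/3 ⇒ K_a = 9 ⇒ K = 9/0.75 = 12.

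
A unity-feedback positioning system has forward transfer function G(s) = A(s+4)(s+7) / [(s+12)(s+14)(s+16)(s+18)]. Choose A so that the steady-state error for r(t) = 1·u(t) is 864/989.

G(s) has no factors of s in the denominator, so the system is type 0.
K_p = lim_{s→0} G(s) = A·4·7 / (12·14·16·18) = (1/1728)·A.
e_ss = 1/(1 + K_p) = 864/989 ⇒ 1 + (1/1728)·A = 989/864 ⇒ A = 250.

250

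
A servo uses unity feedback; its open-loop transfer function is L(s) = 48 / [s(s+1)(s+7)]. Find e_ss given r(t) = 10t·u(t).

35/24

System type = 1 (one pole at s=0).
K_v = lim_{s→0} s·L(s) = 48 / (1·7) = 48/7.
e_ss = 10/K_v = 10/(48/7) = 35/24.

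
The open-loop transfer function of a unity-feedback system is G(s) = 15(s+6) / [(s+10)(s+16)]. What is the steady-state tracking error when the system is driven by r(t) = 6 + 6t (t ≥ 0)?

infinity

The open loop has no poles at the origin → type 0 system. By superposition:
  • 6: e_ss = 6/(1+K_p) with K_p=0.5625 → 3.84.
  • 6t: a type-0 system cannot track it, e_ss → ∞.
The unbounded component dominates.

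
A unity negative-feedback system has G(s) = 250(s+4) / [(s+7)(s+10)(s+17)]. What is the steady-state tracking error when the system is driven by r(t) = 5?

System type = 0 (no poles at s=0).
K_p = lim_{s→0} G(s) = 250·4 / (7·10·17) = 100/119.
e_ss = 5/(1 + K_p) = 5/(219/119) = 595/219.

595/219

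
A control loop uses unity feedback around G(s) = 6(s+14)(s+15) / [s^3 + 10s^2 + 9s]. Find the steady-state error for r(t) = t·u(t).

1/140

Lowest-order denominator term is 9s, so the open loop has 1 pole at the origin → type 1 system.
K_v = lim_{s→0} s·G(s) = 6·14·15 / 9 = 140.
e_ss = 1/K_v = 1/140.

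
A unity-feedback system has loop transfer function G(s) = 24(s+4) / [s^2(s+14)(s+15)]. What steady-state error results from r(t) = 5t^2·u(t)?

G(s) has two factors of s in the denominator, so the system is type 2.
K_a = lim_{s→0} s^2·G(s) = 24·4 / (14·15) = 16/35.
r(t) = 5t^2 gives R(s) = 10/s^3.
e_ss = 10/K_a = 10/(16/35) = 21.875.

21.875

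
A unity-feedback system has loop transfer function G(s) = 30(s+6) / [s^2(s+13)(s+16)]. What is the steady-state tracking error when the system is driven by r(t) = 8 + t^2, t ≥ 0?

G(s) has two factors of s in the denominator, so the system is type 2. Treating each term separately:
  • 8: tracked with zero error.
  • t^2: e_ss = 2/K_a with K_a=45/52 → 104/45.
Total e_ss = 104/45.

104/45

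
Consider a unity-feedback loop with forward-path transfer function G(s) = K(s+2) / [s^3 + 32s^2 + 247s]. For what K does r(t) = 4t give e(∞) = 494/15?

15

Factoring s from the denominator leaves a polynomial with constant term 247, so the system is type 1.
K_v = lim_{s→0} s·G(s) = K·2 / 247 = (2/247)·K.
e_ss = 4/K_v = 494/15 ⇒ K_v = 30/247 ⇒ K = (30/247)/(2/247) = 15.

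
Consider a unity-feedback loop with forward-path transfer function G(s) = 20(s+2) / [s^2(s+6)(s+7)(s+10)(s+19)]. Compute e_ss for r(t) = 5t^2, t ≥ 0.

1995

G(s) has two factors of s in the denominator, so the system is type 2.
K_a = lim_{s→0} s^2·G(s) = 20·2 / (6·7·10·19) = 2/399.
r(t) = 5t^2 gives R(s) = 10/s^3.
e_ss = 10/K_a = 10/(2/399) = 1995.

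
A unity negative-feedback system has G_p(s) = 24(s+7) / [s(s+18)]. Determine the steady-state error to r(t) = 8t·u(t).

G_p(s) has one factor of s in the denominator, so the system is type 1.
K_v = lim_{s→0} s·G_p(s) = 24·7 / (18) = 28/3.
e_ss = 8/K_v = 8/(28/3) = 6/7.

6/7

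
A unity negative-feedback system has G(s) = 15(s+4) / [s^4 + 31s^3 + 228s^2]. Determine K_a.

5/19

Factoring s^2 from the denominator leaves a polynomial with constant term 228, so the system is type 2.
K_a = lim_{s→0} s^2·G(s) = 15·4 / 228 = 5/19.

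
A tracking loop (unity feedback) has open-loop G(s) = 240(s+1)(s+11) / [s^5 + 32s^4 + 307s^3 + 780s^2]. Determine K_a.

44/13

Lowest-order denominator term is 780s^2, so the open loop has 2 poles at the origin → type 2 system.
K_a = lim_{s→0} s^2·G(s) = 240·1·11 / 780 = 44/13.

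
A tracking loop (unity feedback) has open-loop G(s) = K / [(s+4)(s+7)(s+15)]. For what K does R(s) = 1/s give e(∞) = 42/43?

10

System type = 0 (no poles at s=0).
K_p = lim_{s→0} G(s) = K / (4·7·15) = (1/420)·K.
e_ss = 1/(1 + K_p) = 42/43 ⇒ 1 + (1/420)·K = 43/42 ⇒ K = 10.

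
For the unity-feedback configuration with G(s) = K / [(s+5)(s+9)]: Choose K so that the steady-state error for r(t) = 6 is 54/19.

50

No free integrators in G(s): this is a type 0 system.
K_p = lim_{s→0} G(s) = K / (5·9) = (1/45)·K.
e_ss = 6/(1 + K_p) = 54/19 ⇒ 1 + (1/45)·K = 19/9 ⇒ K = 50.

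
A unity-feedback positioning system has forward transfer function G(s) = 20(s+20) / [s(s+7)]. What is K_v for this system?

The open loop has one pole at the origin → type 1 system.
K_v = lim_{s→0} s·G(s) = 20·20 / (7) = 400/7.

400/7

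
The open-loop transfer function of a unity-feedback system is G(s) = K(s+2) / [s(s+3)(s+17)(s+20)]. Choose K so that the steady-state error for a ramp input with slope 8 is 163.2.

The open loop has one pole at the origin → type 1 system.
K_v = lim_{s→0} s·G(s) = K·2 / (3·17·20) = (1/510)·K.
e_ss = 8/K_v = 163.2 ⇒ K_v = 5/102 ⇒ K = (5/102)/(1/510) = 25.

25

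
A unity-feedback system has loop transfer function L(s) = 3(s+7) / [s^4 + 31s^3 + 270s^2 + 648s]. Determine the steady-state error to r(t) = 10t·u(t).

2160/7

Lowest-order denominator term is 648s, so the open loop has 1 pole at the origin → type 1 system.
K_v = lim_{s→0} s·L(s) = 3·7 / 648 = 7/216.
e_ss = 10/K_v = 10/(7/216) = 2160/7.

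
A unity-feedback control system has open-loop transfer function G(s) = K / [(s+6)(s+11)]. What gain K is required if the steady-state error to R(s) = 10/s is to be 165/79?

The open loop has no poles at the origin → type 0 system.
K_p = lim_{s→0} G(s) = K / (6·11) = (1/66)·K.
e_ss = 10/(1 + K_p) = 165/79 ⇒ 1 + (1/66)·K = 158/33 ⇒ K = 250.

250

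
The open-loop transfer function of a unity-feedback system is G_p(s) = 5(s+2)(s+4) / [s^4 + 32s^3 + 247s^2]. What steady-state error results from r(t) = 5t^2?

61.75

Factoring s^2 from the denominator leaves a polynomial with constant term 247, so the system is type 2.
K_a = lim_{s→0} s^2·G_p(s) = 5·2·4 / 247 = 40/247.
r(t) = 5t^2 gives R(s) = 10/s^3.
e_ss = 10/K_a = 10/(40/247) = 61.75.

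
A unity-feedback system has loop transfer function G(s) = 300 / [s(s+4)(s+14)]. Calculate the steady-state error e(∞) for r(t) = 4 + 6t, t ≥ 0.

One free integrator in G(s): this is a type 1 system. Treating each term separately:
  • 4: tracked with zero error.
  • 6t: e_ss = 6/K_v with K_v=75/14 → 1.12.
Total e_ss = 1.12.

1.12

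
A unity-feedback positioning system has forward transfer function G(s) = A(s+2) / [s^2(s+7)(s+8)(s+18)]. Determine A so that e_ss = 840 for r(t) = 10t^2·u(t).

G(s) has two factors of s in the denominator, so the system is type 2.
K_a = lim_{s→0} s^2·G(s) = A·2 / (7·8·18) = (1/504)·A.
e_ss = 20/K_a = 840 ⇒ K_a = 1/42 ⇒ A = (1/42)/(1/504) = 12.

12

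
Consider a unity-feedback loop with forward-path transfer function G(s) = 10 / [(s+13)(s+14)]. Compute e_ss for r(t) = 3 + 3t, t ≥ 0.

infinity

G(s) has no factors of s in the denominator, so the system is type 0. Treating each term separately:
  • 3: e_ss = 3/(1+K_p) with K_p=5/91 → 91/32.
  • 3t: a type-0 system cannot track it, e_ss → ∞.
The unbounded component dominates.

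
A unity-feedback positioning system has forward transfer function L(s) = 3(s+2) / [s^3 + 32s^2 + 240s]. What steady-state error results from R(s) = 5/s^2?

200

Lowest-order denominator term is 240s, so the open loop has 1 pole at the origin → type 1 system.
K_v = lim_{s→0} s·L(s) = 3·2 / 240 = 0.025.
e_ss = 5/K_v = 5/0.025 = 200.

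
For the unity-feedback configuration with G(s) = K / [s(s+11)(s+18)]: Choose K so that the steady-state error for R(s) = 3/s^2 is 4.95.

120

System type = 1 (one pole at s=0).
K_v = lim_{s→0} s·G(s) = K / (11·18) = (1/198)·K.
e_ss = 3/K_v = 4.95 ⇒ K_v = 20/33 ⇒ K = (20/33)/(1/198) = 120.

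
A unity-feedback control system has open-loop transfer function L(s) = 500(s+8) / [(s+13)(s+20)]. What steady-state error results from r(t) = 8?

104/213

L(s) has no factors of s in the denominator, so the system is type 0.
K_p = lim_{s→0} L(s) = 500·8 / (13·20) = 200/13.
e_ss = 8/(1 + K_p) = 8/(213/13) = 104/213.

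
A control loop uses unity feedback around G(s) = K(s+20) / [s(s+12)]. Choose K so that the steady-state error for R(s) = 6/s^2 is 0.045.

80

The open loop has one pole at the origin → type 1 system.
K_v = lim_{s→0} s·G(s) = K·20 / (12) = (5/3)·K.
e_ss = 6/K_v = 0.045 ⇒ K_v = 400/3 ⇒ K = (400/3)/(5/3) = 80.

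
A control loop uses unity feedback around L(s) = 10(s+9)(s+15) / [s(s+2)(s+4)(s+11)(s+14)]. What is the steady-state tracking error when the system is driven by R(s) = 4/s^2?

System type = 1 (one pole at s=0).
K_v = lim_{s→0} s·L(s) = 10·9·15 / (2·4·11·14) = 675/616.
e_ss = 4/K_v = 4/(675/616) = 2464/675.

2464/675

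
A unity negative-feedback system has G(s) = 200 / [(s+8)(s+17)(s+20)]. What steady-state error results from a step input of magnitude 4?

The open loop has no poles at the origin → type 0 system.
K_p = lim_{s→0} G(s) = 200 / (8·17·20) = 5/68.
e_ss = 4/(1 + K_p) = 4/(73/68) = 272/73.

272/73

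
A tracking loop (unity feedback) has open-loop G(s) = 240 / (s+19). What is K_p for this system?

240/19

G(s) has no factors of s in the denominator, so the system is type 0.
K_p = lim_{s→0} G(s) = 240 / (19) = 240/19.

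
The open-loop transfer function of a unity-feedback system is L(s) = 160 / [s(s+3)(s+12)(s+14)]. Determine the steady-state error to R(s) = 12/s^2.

37.8

One free integrator in L(s): this is a type 1 system.
K_v = lim_{s→0} s·L(s) = 160 / (3·12·14) = 20/63.
e_ss = 12/K_v = 12/(20/63) = 37.8.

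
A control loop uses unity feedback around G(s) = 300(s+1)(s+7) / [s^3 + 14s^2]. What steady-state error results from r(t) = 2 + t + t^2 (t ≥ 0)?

1/75

Lowest-order denominator term is 14s^2, so the open loop has 2 poles at the origin → type 2 system. Taking each input component in turn:
  • 2: tracked with zero error.
  • t: tracked with zero error.
  • t^2: e_ss = 2/K_a with K_a=150 → 1/75.
Total e_ss = 1/75.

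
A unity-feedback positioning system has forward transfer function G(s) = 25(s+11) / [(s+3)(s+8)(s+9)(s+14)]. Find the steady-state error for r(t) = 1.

No free integrators in G(s): this is a type 0 system.
K_p = lim_{s→0} G(s) = 25·11 / (3·8·9·14) = 275/3024.
e_ss = 1/(1 + K_p) = 1/(3299/3024) = 3024/3299.

3024/3299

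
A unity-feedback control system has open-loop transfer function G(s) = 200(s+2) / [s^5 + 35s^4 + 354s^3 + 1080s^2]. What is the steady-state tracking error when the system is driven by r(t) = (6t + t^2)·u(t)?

5.4

The denominator has no term below 1080s^2 — 2 poles at s=0, type 2. By superposition:
  • 6t: tracked with zero error.
  • t^2: e_ss = 2/K_a with K_a=10/27 → 5.4.
Total e_ss = 5.4.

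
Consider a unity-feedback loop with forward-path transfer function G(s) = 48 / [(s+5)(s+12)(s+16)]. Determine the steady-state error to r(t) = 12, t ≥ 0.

80/7

G(s) has no factors of s in the denominator, so the system is type 0.
K_p = lim_{s→0} G(s) = 48 / (5·12·16) = 0.05.
e_ss = 12/(1 + K_p) = 12/1.05 = 80/7.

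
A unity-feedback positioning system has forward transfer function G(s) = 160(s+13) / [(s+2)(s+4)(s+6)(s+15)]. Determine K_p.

G(s) has no factors of s in the denominator, so the system is type 0.
K_p = lim_{s→0} G(s) = 160·13 / (2·4·6·15) = 26/9.

26/9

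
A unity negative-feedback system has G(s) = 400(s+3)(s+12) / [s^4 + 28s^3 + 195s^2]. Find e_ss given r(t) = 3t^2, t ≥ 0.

13/160

Factoring s^2 from the denominator leaves a polynomial with constant term 195, so the system is type 2.
K_a = lim_{s→0} s^2·G(s) = 400·3·12 / 195 = 960/13.
r(t) = 3t^2 gives R(s) = 6/s^3.
e_ss = 6/K_a = 6/(960/13) = 13/160.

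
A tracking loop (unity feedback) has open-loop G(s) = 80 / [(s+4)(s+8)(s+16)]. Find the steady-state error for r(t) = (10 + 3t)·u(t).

The open loop has no poles at the origin → type 0 system. By superposition:
  • 10: e_ss = 10/(1+K_p) with K_p=5/32 → 320/37.
  • 3t: a type-0 system cannot track it, e_ss → ∞.
The unbounded component dominates.

infinity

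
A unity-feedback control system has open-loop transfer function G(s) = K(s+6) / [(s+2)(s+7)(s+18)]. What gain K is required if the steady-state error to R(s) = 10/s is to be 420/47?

5

No free integrators in G(s): this is a type 0 system.
K_p = lim_{s→0} G(s) = K·6 / (2·7·18) = (1/42)·K.
e_ss = 10/(1 + K_p) = 420/47 ⇒ 1 + (1/42)·K = 47/42 ⇒ K = 5.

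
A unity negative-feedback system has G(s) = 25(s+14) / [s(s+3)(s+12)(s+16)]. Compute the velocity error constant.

G(s) has one factor of s in the denominator, so the system is type 1.
K_v = lim_{s→0} s·G(s) = 25·14 / (3·12·16) = 175/288.

175/288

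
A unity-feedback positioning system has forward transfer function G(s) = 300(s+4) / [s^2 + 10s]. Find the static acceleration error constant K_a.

0

Lowest-order denominator term is 10s, so the open loop has 1 pole at the origin → type 1 system.
K_a = lim_{s→0} s^2·G(s) = 0 (the extra factor of s kills the finite limit).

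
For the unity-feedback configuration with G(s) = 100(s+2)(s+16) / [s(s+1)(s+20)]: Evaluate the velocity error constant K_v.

G(s) has one factor of s in the denominator, so the system is type 1.
K_v = lim_{s→0} s·G(s) = 100·2·16 / (1·20) = 160.

160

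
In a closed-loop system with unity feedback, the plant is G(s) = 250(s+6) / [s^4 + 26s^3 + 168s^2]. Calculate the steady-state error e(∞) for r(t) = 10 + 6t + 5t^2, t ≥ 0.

Lowest-order denominator term is 168s^2, so the open loop has 2 poles at the origin → type 2 system. Treating each term separately:
  • 10: tracked with zero error.
  • 6t: tracked with zero error.
  • 5t^2: e_ss = 10/K_a with K_a=125/14 → 1.12.
Total e_ss = 1.12.

1.12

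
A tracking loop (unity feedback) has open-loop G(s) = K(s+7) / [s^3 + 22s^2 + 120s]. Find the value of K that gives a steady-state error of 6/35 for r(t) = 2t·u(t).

The denominator has no term below 120s — 1 pole at s=0, type 1.
K_v = lim_{s→0} s·G(s) = K·7 / 120 = (7/120)·K.
e_ss = 2/K_v = 6/35 ⇒ K_v = 35/3 ⇒ K = (35/3)/(7/120) = 200.

200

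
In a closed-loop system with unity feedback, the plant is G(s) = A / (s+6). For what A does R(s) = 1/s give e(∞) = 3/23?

40

The open loop has no poles at the origin → type 0 system.
K_p = lim_{s→0} G(s) = A / (6) = (1/6)·A.
e_ss = 1/(1 + K_p) = 3/23 ⇒ 1 + (1/6)·A = 23/3 ⇒ A = 40.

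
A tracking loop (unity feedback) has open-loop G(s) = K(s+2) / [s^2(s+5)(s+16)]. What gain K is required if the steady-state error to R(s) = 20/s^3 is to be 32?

25

G(s) has two factors of s in the denominator, so the system is type 2.
K_a = lim_{s→0} s^2·G(s) = K·2 / (5·16) = 0.025·K.
e_ss = 20/K_a = 32 ⇒ K_a = 0.625 ⇒ K = 0.625/0.025 = 25.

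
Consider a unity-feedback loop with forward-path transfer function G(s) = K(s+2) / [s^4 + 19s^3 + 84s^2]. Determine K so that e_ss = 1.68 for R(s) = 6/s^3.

150

Factoring s^2 from the denominator leaves a polynomial with constant term 84, so the system is type 2.
K_a = lim_{s→0} s^2·G(s) = K·2 / 84 = (1/42)·K.
e_ss = 6/K_a = 1.68 ⇒ K_a = 25/7 ⇒ K = (25/7)/(1/42) = 150.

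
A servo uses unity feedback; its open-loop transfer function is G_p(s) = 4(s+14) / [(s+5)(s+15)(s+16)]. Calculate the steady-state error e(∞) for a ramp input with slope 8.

infinity

The open loop has no poles at the origin → type 0 system.
For a type-0 system K_v = 0, so e_ss to a ramp input is unbounded.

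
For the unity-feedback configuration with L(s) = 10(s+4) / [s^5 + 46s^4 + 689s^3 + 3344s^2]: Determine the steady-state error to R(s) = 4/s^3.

334.4

Factoring s^2 from the denominator leaves a polynomial with constant term 3344, so the system is type 2.
K_a = lim_{s→0} s^2·L(s) = 10·4 / 3344 = 5/418.
r(t) = 2t^2 gives R(s) = 4/s^3.
e_ss = 4/K_a = 4/(5/418) = 334.4.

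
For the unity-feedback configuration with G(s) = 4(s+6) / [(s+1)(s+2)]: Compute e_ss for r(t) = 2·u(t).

2/13

System type = 0 (no poles at s=0).
K_p = lim_{s→0} G(s) = 4·6 / (1·2) = 12.
e_ss = 2/(1 + K_p) = 2/13.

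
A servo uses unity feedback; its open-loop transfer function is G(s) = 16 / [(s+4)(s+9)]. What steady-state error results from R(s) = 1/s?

9/13

The open loop has no poles at the origin → type 0 system.
K_p = lim_{s→0} G(s) = 16 / (4·9) = 4/9.
e_ss = 1/(1 + K_p) = 1/(13/9) = 9/13.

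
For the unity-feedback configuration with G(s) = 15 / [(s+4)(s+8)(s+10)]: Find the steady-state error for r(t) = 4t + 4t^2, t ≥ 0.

infinity

The open loop has no poles at the origin → type 0 system. Treating each term separately:
  • 4t: a type-0 system cannot track it, e_ss → ∞.
  • 4t^2: a type-0 system cannot track it, e_ss → ∞.
The unbounded component dominates.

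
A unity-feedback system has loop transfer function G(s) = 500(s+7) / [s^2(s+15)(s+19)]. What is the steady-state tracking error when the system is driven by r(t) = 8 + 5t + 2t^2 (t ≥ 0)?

G(s) has two factors of s in the denominator, so the system is type 2. By superposition:
  • 8: tracked with zero error.
  • 5t: tracked with zero error.
  • 2t^2: e_ss = 4/K_a with K_a=700/57 → 57/175.
Total e_ss = 57/175.

57/175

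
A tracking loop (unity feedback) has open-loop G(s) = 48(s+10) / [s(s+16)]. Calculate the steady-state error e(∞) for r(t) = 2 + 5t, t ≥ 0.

G(s) has one factor of s in the denominator, so the system is type 1. Taking each input component in turn:
  • 2: tracked with zero error.
  • 5t: e_ss = 5/K_v with K_v=30 → 1/6.
Total e_ss = 1/6.

1/6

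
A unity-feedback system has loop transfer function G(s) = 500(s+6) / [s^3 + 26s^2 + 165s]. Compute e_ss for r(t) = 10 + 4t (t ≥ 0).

0.22

Factoring s from the denominator leaves a polynomial with constant term 165, so the system is type 1. Taking each input component in turn:
  • 10: tracked with zero error.
  • 4t: e_ss = 4/K_v with K_v=200/11 → 0.22.
Total e_ss = 0.22.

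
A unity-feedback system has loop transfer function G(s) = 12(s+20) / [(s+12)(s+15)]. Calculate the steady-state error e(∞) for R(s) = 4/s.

12/7

The open loop has no poles at the origin → type 0 system.
K_p = lim_{s→0} G(s) = 12·20 / (12·15) = 4/3.
e_ss = 4/(1 + K_p) = 4/(7/3) = 12/7.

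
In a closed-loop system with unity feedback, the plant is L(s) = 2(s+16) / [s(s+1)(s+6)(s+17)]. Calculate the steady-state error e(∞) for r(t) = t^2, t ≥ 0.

One free integrator in L(s): this is a type 1 system.
K_a = lim_{s→0} s^2·L(s) = 0; the steady-state error to this parabolic input grows without bound.

infinity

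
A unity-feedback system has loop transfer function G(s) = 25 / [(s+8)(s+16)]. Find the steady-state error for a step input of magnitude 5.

640/153

The open loop has no poles at the origin → type 0 system.
K_p = lim_{s→0} G(s) = 25 / (8·16) = 25/128.
e_ss = 5/(1 + K_p) = 5/(153/128) = 640/153.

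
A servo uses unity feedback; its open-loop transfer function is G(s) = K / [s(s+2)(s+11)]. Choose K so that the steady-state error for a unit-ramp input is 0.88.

25

G(s) has one factor of s in the denominator, so the system is type 1.
K_v = lim_{s→0} s·G(s) = K / (2·11) = (1/22)·K.
e_ss = 1/K_v = 0.88 ⇒ K_v = 25/22 ⇒ K = (25/22)/(1/22) = 25.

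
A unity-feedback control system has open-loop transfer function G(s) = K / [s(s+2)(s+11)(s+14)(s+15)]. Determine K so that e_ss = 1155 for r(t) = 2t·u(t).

One free integrator in G(s): this is a type 1 system.
K_v = lim_{s→0} s·G(s) = K / (2·11·14·15) = (1/4620)·K.
e_ss = 2/K_v = 1155 ⇒ K_v = 2/1155 ⇒ K = (2/1155)/(1/4620) = 8.

8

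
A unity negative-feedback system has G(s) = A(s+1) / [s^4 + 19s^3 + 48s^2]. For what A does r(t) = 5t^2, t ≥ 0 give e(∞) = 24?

20

Lowest-order denominator term is 48s^2, so the open loop has 2 poles at the origin → type 2 system.
K_a = lim_{s→0} s^2·G(s) = A·1 / 48 = (1/48)·A.
e_ss = 10/K_a = 24 ⇒ K_a = 5/12 ⇒ A = (5/12)/(1/48) = 20.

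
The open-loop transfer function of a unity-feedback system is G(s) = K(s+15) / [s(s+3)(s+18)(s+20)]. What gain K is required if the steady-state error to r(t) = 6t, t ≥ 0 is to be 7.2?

60

One free integrator in G(s): this is a type 1 system.
K_v = lim_{s→0} s·G(s) = K·15 / (3·18·20) = (1/72)·K.
e_ss = 6/K_v = 7.2 ⇒ K_v = 5/6 ⇒ K = (5/6)/(1/72) = 60.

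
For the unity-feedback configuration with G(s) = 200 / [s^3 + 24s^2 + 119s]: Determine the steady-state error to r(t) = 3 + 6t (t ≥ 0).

3.57

The denominator has no term below 119s — 1 pole at s=0, type 1. By superposition:
  • 3: tracked with zero error.
  • 6t: e_ss = 6/K_v with K_v=200/119 → 3.57.
Total e_ss = 3.57.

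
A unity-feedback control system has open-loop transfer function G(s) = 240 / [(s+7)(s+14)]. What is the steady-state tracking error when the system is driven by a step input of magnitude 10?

System type = 0 (no poles at s=0).
K_p = lim_{s→0} G(s) = 240 / (7·14) = 120/49.
e_ss = 10/(1 + K_p) = 10/(169/49) = 490/169.

490/169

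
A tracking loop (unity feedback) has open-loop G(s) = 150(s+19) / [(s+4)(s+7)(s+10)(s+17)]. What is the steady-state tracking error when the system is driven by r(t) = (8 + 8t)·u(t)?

infinity

G(s) has no factors of s in the denominator, so the system is type 0. By superposition:
  • 8: e_ss = 8/(1+K_p) with K_p=285/476 → 3808/761.
  • 8t: a type-0 system cannot track it, e_ss → ∞.
The unbounded component dominates.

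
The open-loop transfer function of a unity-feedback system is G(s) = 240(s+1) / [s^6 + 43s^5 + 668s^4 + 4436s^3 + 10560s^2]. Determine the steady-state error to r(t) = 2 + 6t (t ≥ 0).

0

Lowest-order denominator term is 10560s^2, so the open loop has 2 poles at the origin → type 2 system. Taking each input component in turn:
  • 2: tracked with zero error.
  • 6t: tracked with zero error.
Total e_ss = 0.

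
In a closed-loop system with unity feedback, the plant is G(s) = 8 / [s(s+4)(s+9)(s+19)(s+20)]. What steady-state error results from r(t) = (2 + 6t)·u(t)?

G(s) has one factor of s in the denominator, so the system is type 1. By superposition:
  • 2: tracked with zero error.
  • 6t: e_ss = 6/K_v with K_v=1/1710 → 10260.
Total e_ss = 10260.

10260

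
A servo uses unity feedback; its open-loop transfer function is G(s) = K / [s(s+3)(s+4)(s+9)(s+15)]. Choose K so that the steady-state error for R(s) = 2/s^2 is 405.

G(s) has one factor of s in the denominator, so the system is type 1.
K_v = lim_{s→0} s·G(s) = K / (3·4·9·15) = (1/1620)·K.
e_ss = 2/K_v = 405 ⇒ K_v = 2/405 ⇒ K = (2/405)/(1/1620) = 8.

8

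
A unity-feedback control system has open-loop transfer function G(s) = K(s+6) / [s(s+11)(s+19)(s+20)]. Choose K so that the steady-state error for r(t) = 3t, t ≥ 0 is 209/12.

The open loop has one pole at the origin → type 1 system.
K_v = lim_{s→0} s·G(s) = K·6 / (11·19·20) = (3/2090)·K.
e_ss = 3/K_v = 209/12 ⇒ K_v = 36/209 ⇒ K = (36/209)/(3/2090) = 120.

120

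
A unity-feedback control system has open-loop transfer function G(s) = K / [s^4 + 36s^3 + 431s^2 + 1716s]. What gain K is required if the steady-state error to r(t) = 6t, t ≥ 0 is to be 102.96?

Factoring s from the denominator leaves a polynomial with constant term 1716, so the system is type 1.
K_v = lim_{s→0} s·G(s) = K / 1716 = (1/1716)·K.
e_ss = 6/K_v = 102.96 ⇒ K_v = 25/429 ⇒ K = (25/429)/(1/1716) = 100.

100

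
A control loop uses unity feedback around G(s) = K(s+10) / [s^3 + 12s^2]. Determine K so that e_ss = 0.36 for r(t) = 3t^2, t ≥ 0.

20

Factoring s^2 from the denominator leaves a polynomial with constant term 12, so the system is type 2.
K_a = lim_{s→0} s^2·G(s) = K·10 / 12 = (5/6)·K.
e_ss = 6/K_a = 0.36 ⇒ K_a = 50/3 ⇒ K = (50/3)/(5/6) = 20.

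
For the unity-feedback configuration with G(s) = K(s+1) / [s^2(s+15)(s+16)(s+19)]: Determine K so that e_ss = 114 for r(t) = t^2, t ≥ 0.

80

G(s) has two factors of s in the denominator, so the system is type 2.
K_a = lim_{s→0} s^2·G(s) = K·1 / (15·16·19) = (1/4560)·K.
e_ss = 2/K_a = 114 ⇒ K_a = 1/57 ⇒ K = (1/57)/(1/4560) = 80.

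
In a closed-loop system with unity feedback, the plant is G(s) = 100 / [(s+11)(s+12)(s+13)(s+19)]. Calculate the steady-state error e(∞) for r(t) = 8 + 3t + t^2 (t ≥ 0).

infinity

No free integrators in G(s): this is a type 0 system. By superposition:
  • 8: e_ss = 8/(1+K_p) with K_p=25/8151 → 8151/1022.
  • 3t: a type-0 system cannot track it, e_ss → ∞.
  • t^2: a type-0 system cannot track it, e_ss → ∞.
The unbounded component dominates.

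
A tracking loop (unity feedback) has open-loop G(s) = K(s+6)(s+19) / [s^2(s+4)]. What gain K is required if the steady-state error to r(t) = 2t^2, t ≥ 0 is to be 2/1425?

G(s) has two factors of s in the denominator, so the system is type 2.
K_a = lim_{s→0} s^2·G(s) = K·6·19 / (4) = 28.5·K.
e_ss = 4/K_a = 2/1425 ⇒ K_a = 2850 ⇒ K = 2850/28.5 = 100.

100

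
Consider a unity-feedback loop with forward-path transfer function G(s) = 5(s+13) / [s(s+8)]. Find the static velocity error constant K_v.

System type = 1 (one pole at s=0).
K_v = lim_{s→0} s·G(s) = 5·13 / (8) = 8.125.

8.125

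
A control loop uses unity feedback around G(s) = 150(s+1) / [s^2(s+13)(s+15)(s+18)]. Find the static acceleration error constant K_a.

5/117

Two free integrators in G(s): this is a type 2 system.
K_a = lim_{s→0} s^2·G(s) = 150·1 / (13·15·18) = 5/117.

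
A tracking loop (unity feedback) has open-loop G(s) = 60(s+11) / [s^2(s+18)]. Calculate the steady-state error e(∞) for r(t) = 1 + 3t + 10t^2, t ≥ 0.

The open loop has two poles at the origin → type 2 system. By superposition:
  • 1: tracked with zero error.
  • 3t: tracked with zero error.
  • 10t^2: e_ss = 20/K_a with K_a=110/3 → 6/11.
Total e_ss = 6/11.

6/11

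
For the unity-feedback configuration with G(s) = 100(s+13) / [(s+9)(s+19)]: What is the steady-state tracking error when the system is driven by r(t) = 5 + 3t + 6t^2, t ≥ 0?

infinity

G(s) has no factors of s in the denominator, so the system is type 0. Taking each input component in turn:
  • 5: e_ss = 5/(1+K_p) with K_p=1300/171 → 855/1471.
  • 3t: a type-0 system cannot track it, e_ss → ∞.
  • 6t^2: a type-0 system cannot track it, e_ss → ∞.
The unbounded component dominates.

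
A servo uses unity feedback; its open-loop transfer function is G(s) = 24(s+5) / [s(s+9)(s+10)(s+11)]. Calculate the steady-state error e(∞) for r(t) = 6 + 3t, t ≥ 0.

24.75

The open loop has one pole at the origin → type 1 system. Taking each input component in turn:
  • 6: tracked with zero error.
  • 3t: e_ss = 3/K_v with K_v=4/33 → 24.75.
Total e_ss = 24.75.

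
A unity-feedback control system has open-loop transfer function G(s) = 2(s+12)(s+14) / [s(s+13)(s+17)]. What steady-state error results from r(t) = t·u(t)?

221/336

The open loop has one pole at the origin → type 1 system.
K_v = lim_{s→0} s·G(s) = 2·12·14 / (13·17) = 336/221.
e_ss = 1/K_v = 1/(336/221) = 221/336.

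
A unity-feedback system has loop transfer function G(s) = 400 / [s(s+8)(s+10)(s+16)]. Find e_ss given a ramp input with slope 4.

12.8

The open loop has one pole at the origin → type 1 system.
K_v = lim_{s→0} s·G(s) = 400 / (8·10·16) = 0.3125.
e_ss = 4/K_v = 4/0.3125 = 12.8.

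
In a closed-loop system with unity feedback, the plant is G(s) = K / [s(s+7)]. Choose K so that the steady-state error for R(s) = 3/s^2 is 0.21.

100

System type = 1 (one pole at s=0).
K_v = lim_{s→0} s·G(s) = K / (7) = (1/7)·K.
e_ss = 3/K_v = 0.21 ⇒ K_v = 100/7 ⇒ K = (100/7)/(1/7) = 100.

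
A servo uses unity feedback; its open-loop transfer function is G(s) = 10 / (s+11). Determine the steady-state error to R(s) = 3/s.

11/7

No free integrators in G(s): this is a type 0 system.
K_p = lim_{s→0} G(s) = 10 / (11) = 10/11.
e_ss = 3/(1 + K_p) = 3/(21/11) = 11/7.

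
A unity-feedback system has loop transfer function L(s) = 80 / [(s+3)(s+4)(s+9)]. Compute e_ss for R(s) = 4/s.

108/47

The open loop has no poles at the origin → type 0 system.
K_p = lim_{s→0} L(s) = 80 / (3·4·9) = 20/27.
e_ss = 4/(1 + K_p) = 4/(47/27) = 108/47.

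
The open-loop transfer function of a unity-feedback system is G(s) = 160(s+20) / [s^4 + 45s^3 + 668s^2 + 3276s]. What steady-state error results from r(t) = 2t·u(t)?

Factoring s from the denominator leaves a polynomial with constant term 3276, so the system is type 1.
K_v = lim_{s→0} s·G(s) = 160·20 / 3276 = 800/819.
e_ss = 2/K_v = 2/(800/819) = 2.0475.

2.0475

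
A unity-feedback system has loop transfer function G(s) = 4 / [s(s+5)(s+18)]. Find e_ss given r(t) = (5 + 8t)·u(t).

180

System type = 1 (one pole at s=0). By superposition:
  • 5: tracked with zero error.
  • 8t: e_ss = 8/K_v with K_v=2/45 → 180.
Total e_ss = 180.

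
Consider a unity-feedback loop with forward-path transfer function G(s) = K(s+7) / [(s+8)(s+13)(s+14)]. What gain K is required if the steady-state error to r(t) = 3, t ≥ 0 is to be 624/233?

25

System type = 0 (no poles at s=0).
K_p = lim_{s→0} G(s) = K·7 / (8·13·14) = (1/208)·K.
e_ss = 3/(1 + K_p) = 624/233 ⇒ 1 + (1/208)·K = 233/208 ⇒ K = 25.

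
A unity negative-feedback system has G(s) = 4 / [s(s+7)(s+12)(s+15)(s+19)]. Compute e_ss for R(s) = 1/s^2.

5985

The open loop has one pole at the origin → type 1 system.
K_v = lim_{s→0} s·G(s) = 4 / (7·12·15·19) = 1/5985.
e_ss = 1/K_v = 1/(1/5985) = 5985.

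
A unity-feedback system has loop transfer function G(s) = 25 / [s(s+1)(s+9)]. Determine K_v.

25/9

G(s) has one factor of s in the denominator, so the system is type 1.
K_v = lim_{s→0} s·G(s) = 25 / (1·9) = 25/9.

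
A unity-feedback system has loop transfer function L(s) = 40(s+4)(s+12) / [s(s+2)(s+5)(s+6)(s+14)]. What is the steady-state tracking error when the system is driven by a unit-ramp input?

One free integrator in L(s): this is a type 1 system.
K_v = lim_{s→0} s·L(s) = 40·4·12 / (2·5·6·14) = 16/7.
e_ss = 1/K_v = 1/(16/7) = 0.4375.

0.4375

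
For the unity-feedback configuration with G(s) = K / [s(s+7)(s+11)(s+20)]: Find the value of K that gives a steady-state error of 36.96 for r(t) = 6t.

250

System type = 1 (one pole at s=0).
K_v = lim_{s→0} s·G(s) = K / (7·11·20) = (1/1540)·K.
e_ss = 6/K_v = 36.96 ⇒ K_v = 25/154 ⇒ K = (25/154)/(1/1540) = 250.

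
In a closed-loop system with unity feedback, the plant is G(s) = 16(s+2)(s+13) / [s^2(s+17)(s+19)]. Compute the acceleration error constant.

416/323

G(s) has two factors of s in the denominator, so the system is type 2.
K_a = lim_{s→0} s^2·G(s) = 16·2·13 / (17·19) = 416/323.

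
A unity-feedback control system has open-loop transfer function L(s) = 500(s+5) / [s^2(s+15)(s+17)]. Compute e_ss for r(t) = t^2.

0.204

The open loop has two poles at the origin → type 2 system.
K_a = lim_{s→0} s^2·L(s) = 500·5 / (15·17) = 500/51.
r(t) = t^2 gives R(s) = 2/s^3.
e_ss = 2/K_a = 2/(500/51) = 0.204.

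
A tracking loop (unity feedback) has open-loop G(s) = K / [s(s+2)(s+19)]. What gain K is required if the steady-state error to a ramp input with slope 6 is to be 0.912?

G(s) has one factor of s in the denominator, so the system is type 1.
K_v = lim_{s→0} s·G(s) = K / (2·19) = (1/38)·K.
e_ss = 6/K_v = 0.912 ⇒ K_v = 125/19 ⇒ K = (125/19)/(1/38) = 250.

250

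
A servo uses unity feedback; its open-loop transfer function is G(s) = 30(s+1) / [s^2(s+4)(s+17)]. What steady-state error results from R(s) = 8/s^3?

System type = 2 (two poles at s=0).
K_a = lim_{s→0} s^2·G(s) = 30·1 / (4·17) = 15/34.
r(t) = 4t^2 gives R(s) = 8/s^3.
e_ss = 8/K_a = 8/(15/34) = 272/15.

272/15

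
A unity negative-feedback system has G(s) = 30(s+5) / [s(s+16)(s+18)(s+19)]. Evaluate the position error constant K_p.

K_p = lim_{s→0} G(s); with 1 pole at the origin the limit diverges, so K_p = ∞.

infinity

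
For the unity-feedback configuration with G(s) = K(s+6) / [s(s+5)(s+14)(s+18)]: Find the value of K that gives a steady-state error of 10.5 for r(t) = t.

20

G(s) has one factor of s in the denominator, so the system is type 1.
K_v = lim_{s→0} s·G(s) = K·6 / (5·14·18) = (1/210)·K.
e_ss = 1/K_v = 10.5 ⇒ K_v = 2/21 ⇒ K = (2/21)/(1/210) = 20.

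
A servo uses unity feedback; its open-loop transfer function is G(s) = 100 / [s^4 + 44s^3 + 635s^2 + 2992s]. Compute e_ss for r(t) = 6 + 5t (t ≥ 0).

Factoring s from the denominator leaves a polynomial with constant term 2992, so the system is type 1. By superposition:
  • 6: tracked with zero error.
  • 5t: e_ss = 5/K_v with K_v=25/748 → 149.6.
Total e_ss = 149.6.

149.6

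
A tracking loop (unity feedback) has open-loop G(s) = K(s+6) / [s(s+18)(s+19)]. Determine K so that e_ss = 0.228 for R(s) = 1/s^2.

250

System type = 1 (one pole at s=0).
K_v = lim_{s→0} s·G(s) = K·6 / (18·19) = (1/57)·K.
e_ss = 1/K_v = 0.228 ⇒ K_v = 250/57 ⇒ K = (250/57)/(1/57) = 250.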